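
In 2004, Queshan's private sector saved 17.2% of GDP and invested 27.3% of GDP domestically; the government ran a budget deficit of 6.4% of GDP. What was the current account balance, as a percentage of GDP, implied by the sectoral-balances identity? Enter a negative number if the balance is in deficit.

By the sectoral-balances identity, CA = (S_private - I) + (T - G).
Private balance = 17.2 - 27.3 = -10.1
Government balance (T - G) = -6.4
CA = -10.1 + (-6.4) = -16.5

-16.5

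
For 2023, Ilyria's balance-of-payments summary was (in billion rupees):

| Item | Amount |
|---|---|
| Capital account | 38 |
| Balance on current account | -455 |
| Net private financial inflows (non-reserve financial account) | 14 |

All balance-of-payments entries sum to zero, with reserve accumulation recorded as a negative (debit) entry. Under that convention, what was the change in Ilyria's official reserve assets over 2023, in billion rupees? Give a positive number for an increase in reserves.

Official reserve transactions balance = -((-455) + 38 + 14) = 403
An accumulation of reserves is recorded as a debit (negative entry), so the change in the stock of reserves is the negative of that balance.
Change in official reserves = -(403) = -403

-403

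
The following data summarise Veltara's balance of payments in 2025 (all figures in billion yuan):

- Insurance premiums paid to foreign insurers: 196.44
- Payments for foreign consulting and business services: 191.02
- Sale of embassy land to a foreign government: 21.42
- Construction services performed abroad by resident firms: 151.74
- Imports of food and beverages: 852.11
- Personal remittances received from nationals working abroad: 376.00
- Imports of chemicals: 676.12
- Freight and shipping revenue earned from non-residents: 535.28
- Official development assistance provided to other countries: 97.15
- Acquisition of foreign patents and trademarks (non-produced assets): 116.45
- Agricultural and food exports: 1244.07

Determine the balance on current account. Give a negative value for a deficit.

Goods: -852.11 + 1244.07 - 676.12 = -284.16
Services: 535.28 - 191.02 - 196.44 + 151.74 = 299.56
Secondary income: 376.00 - 97.15 = 278.85
Current account = (-284.16) + 299.56 + 278.85 = 294.25
(Excluded from the current account — capital account: sale of embassy land to a foreign government 21.42, acquisition of foreign patents and trademarks (non-produced assets) 116.45.)

294.25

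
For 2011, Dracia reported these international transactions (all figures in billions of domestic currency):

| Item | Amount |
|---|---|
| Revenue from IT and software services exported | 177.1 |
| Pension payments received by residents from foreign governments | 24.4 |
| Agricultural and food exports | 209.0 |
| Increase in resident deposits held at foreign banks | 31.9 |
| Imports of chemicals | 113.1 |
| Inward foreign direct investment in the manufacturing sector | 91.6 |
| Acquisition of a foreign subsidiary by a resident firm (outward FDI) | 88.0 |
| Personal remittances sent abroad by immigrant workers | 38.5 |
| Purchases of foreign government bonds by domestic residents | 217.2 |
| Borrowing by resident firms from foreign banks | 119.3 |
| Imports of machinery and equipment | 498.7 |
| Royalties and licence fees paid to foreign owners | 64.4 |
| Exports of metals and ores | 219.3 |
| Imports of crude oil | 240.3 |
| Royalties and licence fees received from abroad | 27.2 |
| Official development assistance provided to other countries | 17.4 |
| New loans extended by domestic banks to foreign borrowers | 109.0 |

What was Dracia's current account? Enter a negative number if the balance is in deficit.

Goods: 219.3 - 240.3 + 209.0 - 113.1 - 498.7 = -423.8
Services: 27.2 + 177.1 - 64.4 = 139.9
Secondary income: -17.4 + 24.4 - 38.5 = -31.5
Current account = (-423.8) + 139.9 + (-31.5) = -315.4
(Excluded from the current account — financial account: increase in resident deposits held at foreign banks 31.9, inward foreign direct investment in the manufacturing sector 91.6, acquisition of a foreign subsidiary by a resident firm (outward FDI) 88.0, purchases of foreign government bonds by domestic residents 217.2, borrowing by resident firms from foreign banks 119.3, new loans extended by domestic banks to foreign borrowers 109.0.)

-315.4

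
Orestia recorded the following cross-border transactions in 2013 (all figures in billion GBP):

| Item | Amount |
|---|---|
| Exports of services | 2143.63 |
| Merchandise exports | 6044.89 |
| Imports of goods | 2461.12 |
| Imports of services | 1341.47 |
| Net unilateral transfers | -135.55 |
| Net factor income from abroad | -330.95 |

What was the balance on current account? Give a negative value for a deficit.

Goods balance = 6044.89 - 2461.12 = 3583.77
Services balance = 2143.63 - 1341.47 = 802.16
Trade balance (goods + services) = 3583.77 + 802.16 = 4385.93
Net primary income = -330.95
Net secondary income = -135.55
Current account = 4385.93 + (-330.95) + (-135.55) = 3919.43

3919.43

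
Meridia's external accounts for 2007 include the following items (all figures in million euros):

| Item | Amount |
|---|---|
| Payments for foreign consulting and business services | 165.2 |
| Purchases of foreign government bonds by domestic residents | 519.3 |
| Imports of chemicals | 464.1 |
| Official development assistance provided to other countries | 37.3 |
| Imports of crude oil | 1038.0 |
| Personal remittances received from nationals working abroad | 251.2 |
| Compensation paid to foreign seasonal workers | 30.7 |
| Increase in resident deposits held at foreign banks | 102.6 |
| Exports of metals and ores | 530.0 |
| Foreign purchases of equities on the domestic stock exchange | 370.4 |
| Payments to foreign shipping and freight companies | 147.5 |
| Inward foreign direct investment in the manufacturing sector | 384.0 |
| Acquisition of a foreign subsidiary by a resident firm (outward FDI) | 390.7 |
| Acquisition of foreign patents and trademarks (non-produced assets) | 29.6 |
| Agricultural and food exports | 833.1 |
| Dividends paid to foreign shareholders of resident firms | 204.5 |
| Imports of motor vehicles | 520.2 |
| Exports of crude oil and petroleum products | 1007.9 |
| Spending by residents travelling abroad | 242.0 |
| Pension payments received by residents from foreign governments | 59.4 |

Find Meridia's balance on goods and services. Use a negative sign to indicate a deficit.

Goods: -1038.0 + 1007.9 + 833.1 - 464.1 + 530.0 - 520.2 = 348.7
Services: -165.2 - 147.5 - 242.0 = -554.7
Trade balance = 348.7 + (-554.7) = -206.0
(Excluded from the trade balance — financial account: purchases of foreign government bonds by domestic residents 519.3, increase in resident deposits held at foreign banks 102.6, foreign purchases of equities on the domestic stock exchange 370.4, inward foreign direct investment in the manufacturing sector 384.0, acquisition of a foreign subsidiary by a resident firm (outward FDI) 390.7; secondary income: official development assistance provided to other countries 37.3, personal remittances received from nationals working abroad 251.2, pension payments received by residents from foreign governments 59.4; primary income: compensation paid to foreign seasonal workers 30.7, dividends paid to foreign shareholders of resident firms 204.5; capital account: acquisition of foreign patents and trademarks (non-produced assets) 29.6.)

-206.0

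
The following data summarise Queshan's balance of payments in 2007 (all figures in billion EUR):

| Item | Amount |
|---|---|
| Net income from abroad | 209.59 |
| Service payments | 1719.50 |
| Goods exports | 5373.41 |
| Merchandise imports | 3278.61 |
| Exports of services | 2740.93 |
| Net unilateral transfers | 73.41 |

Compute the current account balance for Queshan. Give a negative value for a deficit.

3399.23

Goods balance = 5373.41 - 3278.61 = 2094.80
Services balance = 2740.93 - 1719.50 = 1021.43
Trade balance (goods + services) = 2094.80 + 1021.43 = 3116.23
Net primary income = 209.59
Net secondary income = 73.41
Current account = 3116.23 + 209.59 + 73.41 = 3399.23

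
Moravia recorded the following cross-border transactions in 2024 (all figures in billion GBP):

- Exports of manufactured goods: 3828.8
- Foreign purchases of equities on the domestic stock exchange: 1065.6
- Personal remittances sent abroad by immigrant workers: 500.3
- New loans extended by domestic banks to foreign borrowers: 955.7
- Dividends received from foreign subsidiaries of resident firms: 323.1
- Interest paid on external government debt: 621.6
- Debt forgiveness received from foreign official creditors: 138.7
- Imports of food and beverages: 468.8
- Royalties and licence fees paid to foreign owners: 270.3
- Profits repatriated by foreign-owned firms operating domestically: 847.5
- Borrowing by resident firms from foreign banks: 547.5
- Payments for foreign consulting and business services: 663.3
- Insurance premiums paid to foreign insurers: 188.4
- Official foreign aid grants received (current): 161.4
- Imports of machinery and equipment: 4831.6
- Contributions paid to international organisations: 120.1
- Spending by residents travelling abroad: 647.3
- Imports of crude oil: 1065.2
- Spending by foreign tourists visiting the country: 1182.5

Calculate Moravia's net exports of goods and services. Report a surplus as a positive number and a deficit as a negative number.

Goods: -1065.2 + 3828.8 - 468.8 - 4831.6 = -2536.8
Services: 1182.5 - 270.3 - 663.3 - 188.4 - 647.3 = -586.8
Trade balance = -2536.8 + (-586.8) = -3123.6
(Excluded from the trade balance — financial account: foreign purchases of equities on the domestic stock exchange 1065.6, new loans extended by domestic banks to foreign borrowers 955.7, borrowing by resident firms from foreign banks 547.5; secondary income: personal remittances sent abroad by immigrant workers 500.3, official foreign aid grants received (current) 161.4, contributions paid to international organisations 120.1; primary income: dividends received from foreign subsidiaries of resident firms 323.1, interest paid on external government debt 621.6, profits repatriated by foreign-owned firms operating domestically 847.5; capital account: debt forgiveness received from foreign official creditors 138.7.)

-3123.6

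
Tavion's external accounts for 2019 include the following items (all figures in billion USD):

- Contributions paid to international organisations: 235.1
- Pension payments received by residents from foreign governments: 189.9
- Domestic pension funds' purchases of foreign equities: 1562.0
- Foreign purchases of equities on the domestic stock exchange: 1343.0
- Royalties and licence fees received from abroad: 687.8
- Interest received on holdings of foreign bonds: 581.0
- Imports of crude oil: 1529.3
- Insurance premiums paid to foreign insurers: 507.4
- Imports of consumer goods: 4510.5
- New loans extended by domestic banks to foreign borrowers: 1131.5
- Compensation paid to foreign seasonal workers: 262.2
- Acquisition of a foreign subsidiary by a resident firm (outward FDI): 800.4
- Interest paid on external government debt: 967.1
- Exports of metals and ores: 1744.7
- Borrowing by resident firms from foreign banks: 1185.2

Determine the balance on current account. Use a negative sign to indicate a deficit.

-4808.2

Goods: -1529.3 - 4510.5 + 1744.7 = -4295.1
Services: -507.4 + 687.8 = 180.4
Primary income: -262.2 + 581.0 - 967.1 = -648.3
Secondary income: -235.1 + 189.9 = -45.2
Current account = (-4295.1) + 180.4 + (-648.3) + (-45.2) = -4808.2
(Excluded from the current account — financial account: domestic pension funds' purchases of foreign equities 1562.0, foreign purchases of equities on the domestic stock exchange 1343.0, new loans extended by domestic banks to foreign borrowers 1131.5, acquisition of a foreign subsidiary by a resident firm (outward FDI) 800.4, borrowing by resident firms from foreign banks 1185.2.)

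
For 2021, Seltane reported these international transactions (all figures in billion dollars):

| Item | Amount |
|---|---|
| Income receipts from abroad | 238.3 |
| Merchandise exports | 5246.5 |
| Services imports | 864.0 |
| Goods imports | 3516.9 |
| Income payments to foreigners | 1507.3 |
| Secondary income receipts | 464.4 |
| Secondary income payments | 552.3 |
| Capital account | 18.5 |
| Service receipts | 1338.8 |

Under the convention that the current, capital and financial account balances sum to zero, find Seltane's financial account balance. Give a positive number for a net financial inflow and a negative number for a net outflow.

Goods balance = 5246.5 - 3516.9 = 1729.6
Services balance = 1338.8 - 864.0 = 474.8
Trade balance (goods + services) = 1729.6 + 474.8 = 2204.4
Net primary income = 238.3 - 1507.3 = -1269.0
Net secondary income = 464.4 - 552.3 = -87.9
Current account = 2204.4 + (-1269.0) + (-87.9) = 847.5
Financial account = -(847.5 + 18.5) = -866.0

-866.0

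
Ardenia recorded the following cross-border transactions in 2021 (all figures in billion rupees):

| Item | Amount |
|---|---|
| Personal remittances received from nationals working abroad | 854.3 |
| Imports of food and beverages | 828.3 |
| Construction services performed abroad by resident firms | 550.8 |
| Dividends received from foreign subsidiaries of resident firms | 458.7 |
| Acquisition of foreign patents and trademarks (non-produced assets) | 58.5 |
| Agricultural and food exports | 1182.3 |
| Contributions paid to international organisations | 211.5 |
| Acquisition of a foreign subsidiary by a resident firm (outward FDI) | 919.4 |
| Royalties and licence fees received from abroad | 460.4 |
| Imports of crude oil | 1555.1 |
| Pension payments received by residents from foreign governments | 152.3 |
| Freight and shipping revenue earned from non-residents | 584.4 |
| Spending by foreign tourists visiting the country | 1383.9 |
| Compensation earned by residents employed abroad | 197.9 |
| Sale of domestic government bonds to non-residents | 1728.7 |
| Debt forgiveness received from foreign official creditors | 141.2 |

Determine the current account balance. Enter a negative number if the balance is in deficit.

Goods: -828.3 - 1555.1 + 1182.3 = -1201.1
Services: 584.4 + 1383.9 + 550.8 + 460.4 = 2979.5
Primary income: 197.9 + 458.7 = 656.6
Secondary income: 854.3 - 211.5 + 152.3 = 795.1
Current account = (-1201.1) + 2979.5 + 656.6 + 795.1 = 3230.1
(Excluded from the current account — capital account: acquisition of foreign patents and trademarks (non-produced assets) 58.5, debt forgiveness received from foreign official creditors 141.2; financial account: acquisition of a foreign subsidiary by a resident firm (outward FDI) 919.4, sale of domestic government bonds to non-residents 1728.7.)

3230.1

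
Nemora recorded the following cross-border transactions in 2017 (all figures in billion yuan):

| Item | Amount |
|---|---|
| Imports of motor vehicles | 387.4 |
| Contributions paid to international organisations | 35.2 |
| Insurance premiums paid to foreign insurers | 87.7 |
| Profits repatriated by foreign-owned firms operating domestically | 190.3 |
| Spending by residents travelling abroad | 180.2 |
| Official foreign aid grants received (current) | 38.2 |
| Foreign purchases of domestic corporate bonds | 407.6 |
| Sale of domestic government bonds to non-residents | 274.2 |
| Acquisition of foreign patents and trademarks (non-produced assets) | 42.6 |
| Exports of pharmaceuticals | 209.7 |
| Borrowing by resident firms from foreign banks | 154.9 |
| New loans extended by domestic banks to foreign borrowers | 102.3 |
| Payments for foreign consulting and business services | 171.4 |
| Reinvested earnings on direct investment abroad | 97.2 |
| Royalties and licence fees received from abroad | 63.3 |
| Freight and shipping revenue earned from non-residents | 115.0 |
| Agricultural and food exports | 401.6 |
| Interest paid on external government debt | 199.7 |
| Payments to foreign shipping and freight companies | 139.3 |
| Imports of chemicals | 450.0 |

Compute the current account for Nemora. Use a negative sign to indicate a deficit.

Goods: -387.4 - 450.0 + 209.7 + 401.6 = -226.1
Services: -171.4 - 180.2 + 115.0 + 63.3 - 87.7 - 139.3 = -400.3
Primary income: -190.3 + 97.2 - 199.7 = -292.8
Secondary income: 38.2 - 35.2 = 3.0
Current account = (-226.1) + (-400.3) + (-292.8) + 3.0 = -916.2
(Excluded from the current account — financial account: foreign purchases of domestic corporate bonds 407.6, sale of domestic government bonds to non-residents 274.2, borrowing by resident firms from foreign banks 154.9, new loans extended by domestic banks to foreign borrowers 102.3; capital account: acquisition of foreign patents and trademarks (non-produced assets) 42.6.)

-916.2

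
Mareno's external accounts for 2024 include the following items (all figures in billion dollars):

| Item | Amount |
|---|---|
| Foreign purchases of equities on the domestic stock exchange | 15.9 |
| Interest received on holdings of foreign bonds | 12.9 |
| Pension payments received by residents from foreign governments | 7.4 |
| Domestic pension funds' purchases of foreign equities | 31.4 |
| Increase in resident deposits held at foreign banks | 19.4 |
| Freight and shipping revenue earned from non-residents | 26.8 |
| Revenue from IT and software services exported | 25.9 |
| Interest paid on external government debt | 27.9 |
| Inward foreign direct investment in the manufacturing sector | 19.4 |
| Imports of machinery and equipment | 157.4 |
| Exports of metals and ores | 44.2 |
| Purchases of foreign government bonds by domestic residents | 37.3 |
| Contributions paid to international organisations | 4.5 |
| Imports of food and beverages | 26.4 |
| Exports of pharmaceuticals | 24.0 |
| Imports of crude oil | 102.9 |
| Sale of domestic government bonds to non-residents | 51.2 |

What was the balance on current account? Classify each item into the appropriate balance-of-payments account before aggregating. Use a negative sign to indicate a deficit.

-177.9

Goods: -26.4 + 44.2 - 157.4 + 24.0 - 102.9 = -218.5
Services: 25.9 + 26.8 = 52.7
Primary income: -27.9 + 12.9 = -15.0
Secondary income: -4.5 + 7.4 = 2.9
Current account = (-218.5) + 52.7 + (-15.0) + 2.9 = -177.9
(Excluded from the current account — financial account: foreign purchases of equities on the domestic stock exchange 15.9, domestic pension funds' purchases of foreign equities 31.4, increase in resident deposits held at foreign banks 19.4, inward foreign direct investment in the manufacturing sector 19.4, purchases of foreign government bonds by domestic residents 37.3, sale of domestic government bonds to non-residents 51.2.)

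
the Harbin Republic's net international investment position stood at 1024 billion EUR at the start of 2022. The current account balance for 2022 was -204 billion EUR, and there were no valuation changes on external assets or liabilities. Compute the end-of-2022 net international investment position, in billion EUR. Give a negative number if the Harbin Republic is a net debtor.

820

With no valuation effects, change in NIIP = current account = -204
End-of-year NIIP = 1024 + (-204) = 820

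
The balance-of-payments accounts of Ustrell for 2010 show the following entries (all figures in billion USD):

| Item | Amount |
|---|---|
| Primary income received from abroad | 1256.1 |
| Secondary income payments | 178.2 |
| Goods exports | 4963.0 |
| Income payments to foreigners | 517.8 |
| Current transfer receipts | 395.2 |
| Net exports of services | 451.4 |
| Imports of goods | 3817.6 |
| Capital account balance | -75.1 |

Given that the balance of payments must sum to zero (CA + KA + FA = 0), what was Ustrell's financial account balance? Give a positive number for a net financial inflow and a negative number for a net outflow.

Goods balance = 4963.0 - 3817.6 = 1145.4
Services balance = 451.4
Trade balance (goods + services) = 1145.4 + 451.4 = 1596.8
Net primary income = 1256.1 - 517.8 = 738.3
Net secondary income = 395.2 - 178.2 = 217.0
Current account = 1596.8 + 738.3 + 217.0 = 2552.1
Financial account = -(2552.1 + (-75.1)) = -2477.0

-2477.0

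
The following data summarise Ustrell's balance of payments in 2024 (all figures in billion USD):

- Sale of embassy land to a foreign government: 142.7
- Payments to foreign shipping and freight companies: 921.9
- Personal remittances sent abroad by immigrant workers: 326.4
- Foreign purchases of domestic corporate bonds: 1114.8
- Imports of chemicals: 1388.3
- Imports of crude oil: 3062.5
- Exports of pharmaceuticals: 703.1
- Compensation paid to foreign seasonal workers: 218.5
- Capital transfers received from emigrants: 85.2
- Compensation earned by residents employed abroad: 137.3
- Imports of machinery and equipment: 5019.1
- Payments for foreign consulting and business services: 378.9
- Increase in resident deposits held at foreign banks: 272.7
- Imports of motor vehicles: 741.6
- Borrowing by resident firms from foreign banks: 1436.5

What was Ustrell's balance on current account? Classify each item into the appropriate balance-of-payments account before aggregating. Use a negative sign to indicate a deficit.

Goods: -1388.3 + 703.1 - 5019.1 - 741.6 - 3062.5 = -9508.4
Services: -378.9 - 921.9 = -1300.8
Primary income: 137.3 - 218.5 = -81.2
Secondary income: -326.4
Current account = (-9508.4) + (-1300.8) + (-81.2) + (-326.4) = -11216.8
(Excluded from the current account — capital account: sale of embassy land to a foreign government 142.7, capital transfers received from emigrants 85.2; financial account: foreign purchases of domestic corporate bonds 1114.8, increase in resident deposits held at foreign banks 272.7, borrowing by resident firms from foreign banks 1436.5.)

-11216.8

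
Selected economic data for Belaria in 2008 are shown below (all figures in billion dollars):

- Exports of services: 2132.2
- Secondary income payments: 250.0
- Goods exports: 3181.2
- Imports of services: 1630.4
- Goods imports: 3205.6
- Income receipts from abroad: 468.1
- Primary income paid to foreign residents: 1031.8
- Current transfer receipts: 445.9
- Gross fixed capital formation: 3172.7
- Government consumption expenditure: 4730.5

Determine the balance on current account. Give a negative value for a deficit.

Goods balance = 3181.2 - 3205.6 = -24.4
Services balance = 2132.2 - 1630.4 = 501.8
Trade balance (goods + services) = -24.4 + 501.8 = 477.4
Net primary income = 468.1 - 1031.8 = -563.7
Net secondary income = 445.9 - 250.0 = 195.9
Current account = 477.4 + (-563.7) + 195.9 = 109.6

109.6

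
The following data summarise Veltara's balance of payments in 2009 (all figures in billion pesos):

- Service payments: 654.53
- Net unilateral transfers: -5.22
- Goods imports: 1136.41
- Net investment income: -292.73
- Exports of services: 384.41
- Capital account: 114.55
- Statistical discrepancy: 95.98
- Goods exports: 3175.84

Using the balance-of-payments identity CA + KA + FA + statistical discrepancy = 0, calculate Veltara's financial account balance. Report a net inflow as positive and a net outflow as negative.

Goods balance = 3175.84 - 1136.41 = 2039.43
Services balance = 384.41 - 654.53 = -270.12
Trade balance (goods + services) = 2039.43 + (-270.12) = 1769.31
Net primary income = -292.73
Net secondary income = -5.22
Current account = 1769.31 + (-292.73) + (-5.22) = 1471.36
Financial account = -(1471.36 + 114.55 + 95.98) = -1681.89

-1681.89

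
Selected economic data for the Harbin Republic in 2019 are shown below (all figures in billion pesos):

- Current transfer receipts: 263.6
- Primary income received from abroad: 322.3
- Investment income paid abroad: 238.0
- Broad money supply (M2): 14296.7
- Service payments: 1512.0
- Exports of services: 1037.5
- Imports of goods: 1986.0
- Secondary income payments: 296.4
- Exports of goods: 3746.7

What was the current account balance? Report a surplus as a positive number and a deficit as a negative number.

Goods balance = 3746.7 - 1986.0 = 1760.7
Services balance = 1037.5 - 1512.0 = -474.5
Trade balance (goods + services) = 1760.7 + (-474.5) = 1286.2
Net primary income = 322.3 - 238.0 = 84.3
Net secondary income = 263.6 - 296.4 = -32.8
Current account = 1286.2 + 84.3 + (-32.8) = 1337.7

1337.7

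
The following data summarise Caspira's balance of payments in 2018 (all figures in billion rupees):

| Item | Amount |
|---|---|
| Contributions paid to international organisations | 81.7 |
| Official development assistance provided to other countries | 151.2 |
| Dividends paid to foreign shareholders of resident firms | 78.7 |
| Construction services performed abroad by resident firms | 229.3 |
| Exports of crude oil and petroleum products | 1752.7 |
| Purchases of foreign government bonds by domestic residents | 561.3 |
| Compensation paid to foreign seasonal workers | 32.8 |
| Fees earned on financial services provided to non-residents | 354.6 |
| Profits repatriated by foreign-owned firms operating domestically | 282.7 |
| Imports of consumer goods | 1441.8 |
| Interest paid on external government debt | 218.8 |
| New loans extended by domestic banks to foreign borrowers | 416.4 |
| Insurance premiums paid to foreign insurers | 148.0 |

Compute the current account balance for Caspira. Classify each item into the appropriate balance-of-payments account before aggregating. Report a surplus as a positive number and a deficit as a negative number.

-99.1

Goods: -1441.8 + 1752.7 = 310.9
Services: 354.6 + 229.3 - 148.0 = 435.9
Primary income: -282.7 - 32.8 - 78.7 - 218.8 = -613.0
Secondary income: -81.7 - 151.2 = -232.9
Current account = 310.9 + 435.9 + (-613.0) + (-232.9) = -99.1
(Excluded from the current account — financial account: purchases of foreign government bonds by domestic residents 561.3, new loans extended by domestic banks to foreign borrowers 416.4.)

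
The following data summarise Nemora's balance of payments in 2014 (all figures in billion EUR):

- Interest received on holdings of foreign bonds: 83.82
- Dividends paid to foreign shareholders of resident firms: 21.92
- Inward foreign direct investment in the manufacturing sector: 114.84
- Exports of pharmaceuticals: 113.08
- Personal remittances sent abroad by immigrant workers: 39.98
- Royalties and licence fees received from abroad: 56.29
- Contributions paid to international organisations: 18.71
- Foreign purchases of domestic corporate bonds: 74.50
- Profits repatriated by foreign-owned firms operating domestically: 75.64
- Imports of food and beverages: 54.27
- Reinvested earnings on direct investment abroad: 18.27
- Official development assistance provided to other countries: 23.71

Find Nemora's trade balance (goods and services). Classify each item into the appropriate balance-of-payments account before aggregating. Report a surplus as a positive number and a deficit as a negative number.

Goods: -54.27 + 113.08 = 58.81
Services: 56.29
Trade balance = 58.81 + 56.29 = 115.10
(Excluded from the trade balance — primary income: interest received on holdings of foreign bonds 83.82, dividends paid to foreign shareholders of resident firms 21.92, profits repatriated by foreign-owned firms operating domestically 75.64, reinvested earnings on direct investment abroad 18.27; financial account: inward foreign direct investment in the manufacturing sector 114.84, foreign purchases of domestic corporate bonds 74.50; secondary income: personal remittances sent abroad by immigrant workers 39.98, contributions paid to international organisations 18.71, official development assistance provided to other countries 23.71.)

115.10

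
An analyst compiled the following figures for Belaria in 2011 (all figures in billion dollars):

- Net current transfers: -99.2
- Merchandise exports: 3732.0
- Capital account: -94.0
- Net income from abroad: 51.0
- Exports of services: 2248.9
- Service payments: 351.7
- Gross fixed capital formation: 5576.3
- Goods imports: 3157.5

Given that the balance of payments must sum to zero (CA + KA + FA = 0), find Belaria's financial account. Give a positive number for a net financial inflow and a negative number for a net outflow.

-2329.5

Goods balance = 3732.0 - 3157.5 = 574.5
Services balance = 2248.9 - 351.7 = 1897.2
Trade balance (goods + services) = 574.5 + 1897.2 = 2471.7
Net primary income = 51.0
Net secondary income = -99.2
Current account = 2471.7 + 51.0 + (-99.2) = 2423.5
Financial account = -(2423.5 + (-94.0)) = -2329.5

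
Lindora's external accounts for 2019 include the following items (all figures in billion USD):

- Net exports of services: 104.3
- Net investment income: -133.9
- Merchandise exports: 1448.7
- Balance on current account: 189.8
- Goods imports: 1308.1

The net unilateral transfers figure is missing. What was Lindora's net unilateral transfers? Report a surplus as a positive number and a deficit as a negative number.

Current account = goods balance + services balance + net primary income + net secondary income
Sum of the known components = 111.0
Net unilateral transfers = CA - (known components) = 189.8 - 111.0 = 78.8

78.8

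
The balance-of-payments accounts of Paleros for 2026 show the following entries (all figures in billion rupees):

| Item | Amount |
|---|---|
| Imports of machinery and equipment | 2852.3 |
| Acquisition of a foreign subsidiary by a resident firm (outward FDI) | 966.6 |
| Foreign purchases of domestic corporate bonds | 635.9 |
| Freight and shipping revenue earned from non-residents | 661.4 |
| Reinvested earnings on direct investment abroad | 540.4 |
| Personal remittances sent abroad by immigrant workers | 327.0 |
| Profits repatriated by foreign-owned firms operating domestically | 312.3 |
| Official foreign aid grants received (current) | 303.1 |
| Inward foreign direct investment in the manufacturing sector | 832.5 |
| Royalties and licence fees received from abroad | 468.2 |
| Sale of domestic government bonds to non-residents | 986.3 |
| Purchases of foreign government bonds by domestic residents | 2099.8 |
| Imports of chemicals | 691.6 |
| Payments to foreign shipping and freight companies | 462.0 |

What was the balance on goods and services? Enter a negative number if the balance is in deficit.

Goods: -2852.3 - 691.6 = -3543.9
Services: -462.0 + 661.4 + 468.2 = 667.6
Trade balance = -3543.9 + 667.6 = -2876.3
(Excluded from the trade balance — financial account: acquisition of a foreign subsidiary by a resident firm (outward FDI) 966.6, foreign purchases of domestic corporate bonds 635.9, inward foreign direct investment in the manufacturing sector 832.5, sale of domestic government bonds to non-residents 986.3, purchases of foreign government bonds by domestic residents 2099.8; primary income: reinvested earnings on direct investment abroad 540.4, profits repatriated by foreign-owned firms operating domestically 312.3; secondary income: personal remittances sent abroad by immigrant workers 327.0, official foreign aid grants received (current) 303.1.)

-2876.3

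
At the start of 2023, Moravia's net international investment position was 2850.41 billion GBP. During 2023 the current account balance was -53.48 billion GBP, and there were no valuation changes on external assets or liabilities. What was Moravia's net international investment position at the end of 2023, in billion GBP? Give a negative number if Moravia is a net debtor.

With no valuation effects, change in NIIP = current account = -53.48
End-of-year NIIP = 2850.41 + (-53.48) = 2796.93

2796.93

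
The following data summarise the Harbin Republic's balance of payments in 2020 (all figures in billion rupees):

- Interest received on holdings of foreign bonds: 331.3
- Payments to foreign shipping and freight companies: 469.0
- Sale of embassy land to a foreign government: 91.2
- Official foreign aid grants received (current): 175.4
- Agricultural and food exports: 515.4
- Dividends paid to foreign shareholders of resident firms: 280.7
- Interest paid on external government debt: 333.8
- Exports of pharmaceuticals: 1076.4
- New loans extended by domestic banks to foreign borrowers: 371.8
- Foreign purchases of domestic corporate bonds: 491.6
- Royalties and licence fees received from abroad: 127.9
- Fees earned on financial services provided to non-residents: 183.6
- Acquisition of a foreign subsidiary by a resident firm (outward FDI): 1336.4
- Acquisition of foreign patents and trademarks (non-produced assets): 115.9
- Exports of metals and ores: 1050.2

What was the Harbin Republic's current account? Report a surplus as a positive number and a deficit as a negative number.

2376.7

Goods: 1050.2 + 1076.4 + 515.4 = 2642.0
Services: 183.6 - 469.0 + 127.9 = -157.5
Primary income: -280.7 + 331.3 - 333.8 = -283.2
Secondary income: 175.4
Current account = 2642.0 + (-157.5) + (-283.2) + 175.4 = 2376.7
(Excluded from the current account — capital account: sale of embassy land to a foreign government 91.2, acquisition of foreign patents and trademarks (non-produced assets) 115.9; financial account: new loans extended by domestic banks to foreign borrowers 371.8, foreign purchases of domestic corporate bonds 491.6, acquisition of a foreign subsidiary by a resident firm (outward FDI) 1336.4.)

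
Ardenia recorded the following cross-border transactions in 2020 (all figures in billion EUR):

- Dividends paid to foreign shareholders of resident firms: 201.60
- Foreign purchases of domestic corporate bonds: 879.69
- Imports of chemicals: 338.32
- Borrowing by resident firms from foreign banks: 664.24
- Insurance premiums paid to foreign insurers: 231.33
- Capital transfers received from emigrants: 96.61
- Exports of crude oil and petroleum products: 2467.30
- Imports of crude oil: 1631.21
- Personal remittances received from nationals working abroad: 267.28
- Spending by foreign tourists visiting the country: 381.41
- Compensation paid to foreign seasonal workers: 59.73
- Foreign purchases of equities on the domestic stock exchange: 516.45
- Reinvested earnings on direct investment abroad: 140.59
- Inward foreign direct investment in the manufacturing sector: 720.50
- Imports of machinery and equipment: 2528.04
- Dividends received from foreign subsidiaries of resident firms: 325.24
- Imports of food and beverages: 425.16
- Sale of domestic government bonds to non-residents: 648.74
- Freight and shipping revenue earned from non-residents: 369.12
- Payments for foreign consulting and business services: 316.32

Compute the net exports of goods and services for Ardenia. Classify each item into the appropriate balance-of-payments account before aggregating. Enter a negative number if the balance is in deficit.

-2252.55

Goods: -338.32 - 2528.04 - 1631.21 - 425.16 + 2467.30 = -2455.43
Services: 381.41 - 231.33 - 316.32 + 369.12 = 202.88
Trade balance = -2455.43 + 202.88 = -2252.55
(Excluded from the trade balance — primary income: dividends paid to foreign shareholders of resident firms 201.60, compensation paid to foreign seasonal workers 59.73, reinvested earnings on direct investment abroad 140.59, dividends received from foreign subsidiaries of resident firms 325.24; financial account: foreign purchases of domestic corporate bonds 879.69, borrowing by resident firms from foreign banks 664.24, foreign purchases of equities on the domestic stock exchange 516.45, inward foreign direct investment in the manufacturing sector 720.50, sale of domestic government bonds to non-residents 648.74; capital account: capital transfers received from emigrants 96.61; secondary income: personal remittances received from nationals working abroad 267.28.)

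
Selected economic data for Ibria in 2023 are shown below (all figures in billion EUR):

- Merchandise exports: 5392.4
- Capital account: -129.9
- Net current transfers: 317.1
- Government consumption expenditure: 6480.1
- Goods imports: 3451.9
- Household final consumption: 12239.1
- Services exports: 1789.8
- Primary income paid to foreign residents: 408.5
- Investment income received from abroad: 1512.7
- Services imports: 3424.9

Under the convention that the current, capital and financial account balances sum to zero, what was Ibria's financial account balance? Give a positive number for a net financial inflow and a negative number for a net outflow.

-1596.8

Goods balance = 5392.4 - 3451.9 = 1940.5
Services balance = 1789.8 - 3424.9 = -1635.1
Trade balance (goods + services) = 1940.5 + (-1635.1) = 305.4
Net primary income = 1512.7 - 408.5 = 1104.2
Net secondary income = 317.1
Current account = 305.4 + 1104.2 + 317.1 = 1726.7
Financial account = -(1726.7 + (-129.9)) = -1596.8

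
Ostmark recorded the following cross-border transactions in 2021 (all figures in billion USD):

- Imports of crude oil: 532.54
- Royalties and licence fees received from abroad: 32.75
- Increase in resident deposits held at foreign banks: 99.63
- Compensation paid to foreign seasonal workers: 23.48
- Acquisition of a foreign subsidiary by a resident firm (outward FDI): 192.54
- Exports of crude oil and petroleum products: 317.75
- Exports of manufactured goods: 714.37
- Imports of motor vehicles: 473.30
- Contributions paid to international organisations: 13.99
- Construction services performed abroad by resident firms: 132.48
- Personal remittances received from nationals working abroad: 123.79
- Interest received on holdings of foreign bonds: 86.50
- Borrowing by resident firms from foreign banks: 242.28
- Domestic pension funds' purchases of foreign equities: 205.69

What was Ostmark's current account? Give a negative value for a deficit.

Goods: -473.30 + 317.75 - 532.54 + 714.37 = 26.28
Services: 132.48 + 32.75 = 165.23
Primary income: 86.50 - 23.48 = 63.02
Secondary income: 123.79 - 13.99 = 109.80
Current account = 26.28 + 165.23 + 63.02 + 109.80 = 364.33
(Excluded from the current account — financial account: increase in resident deposits held at foreign banks 99.63, acquisition of a foreign subsidiary by a resident firm (outward FDI) 192.54, borrowing by resident firms from foreign banks 242.28, domestic pension funds' purchases of foreign equities 205.69.)

364.33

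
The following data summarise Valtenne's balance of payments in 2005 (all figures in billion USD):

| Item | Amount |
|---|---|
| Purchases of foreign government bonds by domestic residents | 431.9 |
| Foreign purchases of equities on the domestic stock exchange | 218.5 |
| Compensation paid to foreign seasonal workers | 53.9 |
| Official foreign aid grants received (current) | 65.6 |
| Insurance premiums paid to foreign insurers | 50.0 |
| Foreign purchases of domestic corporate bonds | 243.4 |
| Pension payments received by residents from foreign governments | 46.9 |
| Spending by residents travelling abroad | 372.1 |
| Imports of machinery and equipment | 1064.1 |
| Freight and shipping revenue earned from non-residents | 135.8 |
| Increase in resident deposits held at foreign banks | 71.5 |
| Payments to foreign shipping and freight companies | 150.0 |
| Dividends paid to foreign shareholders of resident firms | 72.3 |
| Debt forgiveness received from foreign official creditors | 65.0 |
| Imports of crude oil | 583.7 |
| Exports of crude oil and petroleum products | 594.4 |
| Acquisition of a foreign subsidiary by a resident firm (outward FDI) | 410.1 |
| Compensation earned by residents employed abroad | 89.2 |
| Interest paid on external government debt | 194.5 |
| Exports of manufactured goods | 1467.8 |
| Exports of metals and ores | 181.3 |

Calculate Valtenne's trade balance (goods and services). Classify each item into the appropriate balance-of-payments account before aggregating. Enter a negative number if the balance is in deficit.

Goods: -583.7 + 594.4 + 181.3 + 1467.8 - 1064.1 = 595.7
Services: -50.0 + 135.8 - 150.0 - 372.1 = -436.3
Trade balance = 595.7 + (-436.3) = 159.4
(Excluded from the trade balance — financial account: purchases of foreign government bonds by domestic residents 431.9, foreign purchases of equities on the domestic stock exchange 218.5, foreign purchases of domestic corporate bonds 243.4, increase in resident deposits held at foreign banks 71.5, acquisition of a foreign subsidiary by a resident firm (outward FDI) 410.1; primary income: compensation paid to foreign seasonal workers 53.9, dividends paid to foreign shareholders of resident firms 72.3, compensation earned by residents employed abroad 89.2, interest paid on external government debt 194.5; secondary income: official foreign aid grants received (current) 65.6, pension payments received by residents from foreign governments 46.9; capital account: debt forgiveness received from foreign official creditors 65.0.)

159.4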